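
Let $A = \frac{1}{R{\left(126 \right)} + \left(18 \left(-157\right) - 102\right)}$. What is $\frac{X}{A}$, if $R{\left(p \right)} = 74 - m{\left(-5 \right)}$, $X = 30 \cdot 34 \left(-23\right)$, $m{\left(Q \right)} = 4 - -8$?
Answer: $67236360$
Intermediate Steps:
$m{\left(Q \right)} = 12$ ($m{\left(Q \right)} = 4 + 8 = 12$)
$X = -23460$ ($X = 1020 \left(-23\right) = -23460$)
$R{\left(p \right)} = 62$ ($R{\left(p \right)} = 74 - 12 = 62$)
$A = - \frac{1}{2866}$ ($A = \frac{1}{62 + \left(18 \left(-157\right) - 102\right)} = \frac{1}{62 - 2928} = \frac{1}{-2866} = - \frac{1}{2866} \approx -0.00034892$)
$\frac{X}{A} = - \frac{23460}{- \frac{1}{2866}} = \left(-23460\right) \left(-2866\right) = 67236360$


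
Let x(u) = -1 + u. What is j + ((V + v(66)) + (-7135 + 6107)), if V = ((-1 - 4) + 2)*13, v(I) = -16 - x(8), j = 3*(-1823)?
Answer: -6559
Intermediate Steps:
j = -5469
v(I) = -23 (v(I) = -16 - (-1 + 8) = -16 - 1*7 = -16 - 7 = -23)
V = -39 (V = (-5 + 2)*13 = -3*13 = -39)
j + ((V + v(66)) + (-7135 + 6107)) = -5469 + ((-39 - 23) + (-7135 + 6107)) = -5469 + (-62 - 1028) = -5469 - 1090 = -6559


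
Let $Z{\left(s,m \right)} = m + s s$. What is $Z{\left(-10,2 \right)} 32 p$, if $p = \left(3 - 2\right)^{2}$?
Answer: $3264$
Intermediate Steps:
$p = 1$ ($p = 1^{2} = 1$)
$Z{\left(s,m \right)} = m + s^{2}$
$Z{\left(-10,2 \right)} 32 p = \left(2 + \left(-10\right)^{2}\right) 32 \cdot 1 = \left(2 + 100\right) 32 \cdot 1 = 102 \cdot 32 \cdot 1 = 3264 \cdot 1 = 3264$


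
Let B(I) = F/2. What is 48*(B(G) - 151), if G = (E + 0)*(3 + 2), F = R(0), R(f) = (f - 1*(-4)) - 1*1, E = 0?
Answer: -7176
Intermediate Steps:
R(f) = 3 + f (R(f) = (f + 4) - 1 = (4 + f) - 1 = 3 + f)
F = 3 (F = 3 + 0 = 3)
G = 0 (G = (0 + 0)*(3 + 2) = 0*5 = 0)
B(I) = 3/2
48*(B(G) - 151) = 48*(3/2 - 151) = 48*(-299/2) = -7176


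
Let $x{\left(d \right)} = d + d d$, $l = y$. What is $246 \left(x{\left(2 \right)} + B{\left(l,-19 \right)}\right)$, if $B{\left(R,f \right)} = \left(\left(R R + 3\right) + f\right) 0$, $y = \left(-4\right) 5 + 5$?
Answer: $1476$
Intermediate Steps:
$y = -15$ ($y = -20 + 5 = -15$)
$l = -15$
$B{\left(R,f \right)} = 0$ ($B{\left(R,f \right)} = \left(\left(R^{2} + 3\right) + f\right) 0 = \left(\left(3 + R^{2}\right) + f\right) 0 = \left(3 + f + R^{2}\right) 0 = 0$)
$x{\left(d \right)} = d + d^{2}$
$246 \left(x{\left(2 \right)} + B{\left(l,-19 \right)}\right) = 246 \left(2 \left(1 + 2\right) + 0\right) = 246 \left(2 \cdot 3 + 0\right) = 246 \left(6 + 0\right) = 246 \cdot 6 = 1476$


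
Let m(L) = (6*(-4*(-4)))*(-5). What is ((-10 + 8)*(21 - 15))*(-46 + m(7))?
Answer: 6312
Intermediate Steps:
m(L) = -480 (m(L) = (6*16)*(-5) = 96*(-5) = -480)
((-10 + 8)*(21 - 15))*(-46 + m(7)) = ((-10 + 8)*(21 - 15))*(-46 - 480) = -2*6*(-526) = -12*(-526) = 6312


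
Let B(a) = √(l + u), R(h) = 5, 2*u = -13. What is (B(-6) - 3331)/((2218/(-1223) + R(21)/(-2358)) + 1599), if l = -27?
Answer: -9606051054/4606014407 + 1441917*I*√134/4606014407 ≈ -2.0855 + 0.0036238*I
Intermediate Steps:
u = -13/2 (u = (½)*(-13) = -13/2 ≈ -6.5000)
B(a) = I*√134/2 (B(a) = √(-27 - 13/2) = √(-67/2) = I*√134/2)
(B(-6) - 3331)/((2218/(-1223) + R(21)/(-2358)) + 1599) = (I*√134/2 - 3331)/((2218/(-1223) + 5/(-2358)) + 1599) = (-3331 + I*√134/2)/((2218*(-1/1223) + 5*(-1/2358)) + 1599) = (-3331 + I*√134/2)/((-2218/1223 - 5/2358) + 1599) = (-3331 + I*√134/2)/(-5236159/2883834 + 1599) = (-3331 + I*√134/2)/(4606014407/2883834) = (-3331 + I*√134/2)*(2883834/4606014407) = -9606051054/4606014407 + 1441917*I*√134/4606014407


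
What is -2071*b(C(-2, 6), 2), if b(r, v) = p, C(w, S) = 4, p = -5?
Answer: 10355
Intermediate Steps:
b(r, v) = -5
-2071*b(C(-2, 6), 2) = -2071*(-5) = 10355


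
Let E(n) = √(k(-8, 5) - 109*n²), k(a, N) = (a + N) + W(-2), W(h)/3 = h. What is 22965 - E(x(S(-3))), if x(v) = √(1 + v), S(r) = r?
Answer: 22965 - √209 ≈ 22951.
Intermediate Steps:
W(h) = 3*h
k(a, N) = -6 + N + a (k(a, N) = (a + N) + 3*(-2) = (N + a) - 6 = -6 + N + a)
E(n) = √(-9 - 109*n²) (E(n) = √((-6 + 5 - 8) - 109*n²) = √(-9 - 109*n²))
22965 - E(x(S(-3))) = 22965 - √(-9 - 109*(√(1 - 3))²) = 22965 - √(-9 - 109*(√(-2))²) = 22965 - √(-9 - 109*(I*√2)²) = 22965 - √(-9 - 109*(-2)) = 22965 - √(-9 + 218) = 22965 - √209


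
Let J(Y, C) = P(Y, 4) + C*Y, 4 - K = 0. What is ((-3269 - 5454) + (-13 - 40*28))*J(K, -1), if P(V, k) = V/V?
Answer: 29568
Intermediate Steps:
K = 4 (K = 4 - 1*0 = 4 + 0 = 4)
P(V, k) = 1
J(Y, C) = 1 + C*Y
((-3269 - 5454) + (-13 - 40*28))*J(K, -1) = ((-3269 - 5454) + (-13 - 40*28))*(1 - 1*4) = (-8723 + (-13 - 1120))*(1 - 4) = (-8723 - 1133)*(-3) = -9856*(-3) = 29568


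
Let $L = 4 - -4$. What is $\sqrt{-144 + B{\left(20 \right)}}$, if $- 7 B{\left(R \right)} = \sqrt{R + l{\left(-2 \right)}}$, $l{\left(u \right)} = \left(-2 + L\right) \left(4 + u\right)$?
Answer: $\frac{2 \sqrt{-1764 - 7 \sqrt{2}}}{7} \approx 12.034 i$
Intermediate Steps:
$L = 8$ ($L = 4 + 4 = 8$)
$l{\left(u \right)} = 24 + 6 u$ ($l{\left(u \right)} = \left(-2 + 8\right) \left(4 + u\right) = 6 \left(4 + u\right) = 24 + 6 u$)
$B{\left(R \right)} = - \frac{\sqrt{12 + R}}{7}$ ($B{\left(R \right)} = - \frac{\sqrt{R + \left(24 + 6 \left(-2\right)\right)}}{7} = - \frac{\sqrt{R + \left(24 - 12\right)}}{7} = - \frac{\sqrt{R + 12}}{7} = - \frac{\sqrt{12 + R}}{7}$)
$\sqrt{-144 + B{\left(20 \right)}} = \sqrt{-144 - \frac{\sqrt{12 + 20}}{7}} = \sqrt{-144 - \frac{\sqrt{32}}{7}} = \sqrt{-144 - \frac{4 \sqrt{2}}{7}}$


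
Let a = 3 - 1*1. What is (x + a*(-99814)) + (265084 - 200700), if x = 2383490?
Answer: 2248246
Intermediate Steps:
a = 2 (a = 3 - 1 = 2)
(x + a*(-99814)) + (265084 - 200700) = (2383490 + 2*(-99814)) + (265084 - 200700) = (2383490 - 199628) + 64384 = 2183862 + 64384 = 2248246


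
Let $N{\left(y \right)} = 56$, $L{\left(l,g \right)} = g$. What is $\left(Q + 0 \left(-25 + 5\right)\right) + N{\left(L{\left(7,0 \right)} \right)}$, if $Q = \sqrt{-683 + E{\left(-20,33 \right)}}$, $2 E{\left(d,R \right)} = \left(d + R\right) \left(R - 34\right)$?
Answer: $56 + \frac{i \sqrt{2758}}{2} \approx 56.0 + 26.258 i$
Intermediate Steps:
$E{\left(d,R \right)} = \frac{\left(-34 + R\right) \left(R + d\right)}{2}$ ($E{\left(d,R \right)} = \frac{\left(d + R\right) \left(R - 34\right)}{2} = \frac{\left(R + d\right) \left(-34 + R\right)}{2} = \frac{\left(-34 + R\right) \left(R + d\right)}{2}$)
$Q = \frac{i \sqrt{2758}}{2}$ ($Q = \sqrt{-683 + \left(\frac{33^{2}}{2} - 561 - -340 + \frac{1}{2} \cdot 33 \left(-20\right)\right)} = \sqrt{-683 + \left(\frac{1}{2} \cdot 1089 - 561 + 340 - 330\right)} = \sqrt{-683 + \left(\frac{1089}{2} - 561 + 340 - 330\right)} = \sqrt{-683 - \frac{13}{2}} = \sqrt{- \frac{1379}{2}} = \frac{i \sqrt{2758}}{2} \approx 26.258 i$)
$\left(Q + 0 \left(-25 + 5\right)\right) + N{\left(L{\left(7,0 \right)} \right)} = \left(\frac{i \sqrt{2758}}{2} + 0 \left(-25 + 5\right)\right) + 56 = \left(\frac{i \sqrt{2758}}{2} + 0 \left(-20\right)\right) + 56 = \left(\frac{i \sqrt{2758}}{2} + 0\right) + 56 = \frac{i \sqrt{2758}}{2} + 56 = 56 + \frac{i \sqrt{2758}}{2}$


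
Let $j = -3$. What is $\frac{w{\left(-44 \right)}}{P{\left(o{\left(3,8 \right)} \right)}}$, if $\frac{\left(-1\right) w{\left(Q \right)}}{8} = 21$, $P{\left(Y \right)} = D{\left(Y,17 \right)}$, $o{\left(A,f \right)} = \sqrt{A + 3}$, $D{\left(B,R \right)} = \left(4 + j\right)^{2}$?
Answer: $-168$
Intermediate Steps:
$D{\left(B,R \right)} = 1$ ($D{\left(B,R \right)} = \left(4 - 3\right)^{2} = 1^{2} = 1$)
$o{\left(A,f \right)} = \sqrt{3 + A}$
$P{\left(Y \right)} = 1$
$w{\left(Q \right)} = -168$ ($w{\left(Q \right)} = \left(-8\right) 21 = -168$)
$\frac{w{\left(-44 \right)}}{P{\left(o{\left(3,8 \right)} \right)}} = - \frac{168}{1} = \left(-168\right) 1 = -168$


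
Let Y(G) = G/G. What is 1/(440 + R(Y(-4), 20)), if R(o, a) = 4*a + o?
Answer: 1/521 ≈ 0.0019194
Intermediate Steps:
Y(G) = 1
R(o, a) = o + 4*a
1/(440 + R(Y(-4), 20)) = 1/(440 + (1 + 4*20)) = 1/(440 + (1 + 80)) = 1/(440 + 81) = 1/521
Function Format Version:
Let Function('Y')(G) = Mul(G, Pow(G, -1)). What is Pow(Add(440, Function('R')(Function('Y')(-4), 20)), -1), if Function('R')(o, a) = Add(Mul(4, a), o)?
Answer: Rational(1, 521) ≈ 0.0019194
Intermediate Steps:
Function('Y')(G) = 1
Function('R')(o, a) = Add(o, Mul(4, a))
Pow(Add(440, Function('R')(Function('Y')(-4), 20)), -1) = Pow(Add(440, Add(1, Mul(4, 20))), -1) = Pow(Add(440, Add(1, 80)), -1) = Pow(Add(440, 81), -1) = Pow(521, -1) = Rational(1, 521)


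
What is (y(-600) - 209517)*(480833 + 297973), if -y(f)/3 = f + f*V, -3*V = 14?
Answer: -168313216302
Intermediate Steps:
V = -14/3 (V = -⅓*14 = -14/3 ≈ -4.6667)
y(f) = 11*f (y(f) = -3*(f + f*(-14/3)) = -3*(f - 14*f/3) = -(-11)*f = 11*f)
(y(-600) - 209517)*(480833 + 297973) = (11*(-600) - 209517)*(480833 + 297973) = (-6600 - 209517)*778806 = -216117*778806 = -168313216302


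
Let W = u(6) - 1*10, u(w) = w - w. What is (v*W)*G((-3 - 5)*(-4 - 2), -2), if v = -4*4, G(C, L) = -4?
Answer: -640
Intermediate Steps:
u(w) = 0
v = -16
W = -10 (W = 0 - 1*10 = 0 - 10 = -10)
(v*W)*G((-3 - 5)*(-4 - 2), -2) = -16*(-10)*(-4) = 160*(-4) = -640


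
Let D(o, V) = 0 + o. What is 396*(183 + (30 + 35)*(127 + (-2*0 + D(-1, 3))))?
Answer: 3315708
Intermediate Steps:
D(o, V) = o
396*(183 + (30 + 35)*(127 + (-2*0 + D(-1, 3)))) = 396*(183 + (30 + 35)*(127 + (-2*0 - 1))) = 396*(183 + 65*(127 + (0 - 1))) = 396*(183 + 65*(127 - 1)) = 396*(183 + 65*126) = 396*(183 + 8190) = 396*8373 = 3315708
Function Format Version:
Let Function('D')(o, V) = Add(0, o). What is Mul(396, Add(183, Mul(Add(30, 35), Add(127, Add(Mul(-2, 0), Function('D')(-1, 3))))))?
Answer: 3315708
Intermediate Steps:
Function('D')(o, V) = o
Mul(396, Add(183, Mul(Add(30, 35), Add(127, Add(Mul(-2, 0), Function('D')(-1, 3)))))) = Mul(396, Add(183, Mul(Add(30, 35), Add(127, Add(Mul(-2, 0), -1))))) = Mul(396, Add(183, Mul(65, Add(127, Add(0, -1))))) = Mul(396, Add(183, Mul(65, Add(127, -1)))) = Mul(396, Add(183, Mul(65, 126))) = Mul(396, Add(183, 8190)) = Mul(396, 8373) = 3315708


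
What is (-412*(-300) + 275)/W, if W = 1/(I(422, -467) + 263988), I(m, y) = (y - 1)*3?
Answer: 32527593000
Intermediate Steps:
I(m, y) = -3 + 3*y (I(m, y) = (-1 + y)*3 = -3 + 3*y)
W = 1/262584 (W = 1/((-3 + 3*(-467)) + 263988) = 1/((-3 - 1401) + 263988) = 1/(-1404 + 263988) = 1/262584 ≈ 3.8083e-6)
(-412*(-300) + 275)/W = (-412*(-300) + 275)/(1/262584) = (123600 + 275)*262584 = 123875*262584 = 32527593000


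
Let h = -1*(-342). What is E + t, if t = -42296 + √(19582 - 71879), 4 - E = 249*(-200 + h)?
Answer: -77650 + I*√52297 ≈ -77650.0 + 228.69*I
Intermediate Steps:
h = 342
E = -35354 (E = 4 - 249*(-200 + 342) = 4 - 249*142 = 4 - 1*35358 = 4 - 35358 = -35354)
t = -42296 + I*√52297 (t = -42296 + √(-52297) = -42296 + I*√52297 ≈ -42296.0 + 228.69*I)
E + t = -35354 + (-42296 + I*√52297) = -77650 + I*√52297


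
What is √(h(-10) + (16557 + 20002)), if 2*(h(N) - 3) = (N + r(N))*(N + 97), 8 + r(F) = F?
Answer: 188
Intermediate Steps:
r(F) = -8 + F
h(N) = 3 + (-8 + 2*N)*(97 + N)/2 (h(N) = 3 + ((N + (-8 + N))*(N + 97))/2 = 3 + ((-8 + 2*N)*(97 + N))/2 = 3 + (-8 + 2*N)*(97 + N)/2)
√(h(-10) + (16557 + 20002)) = √((-385 + (-10)² + 93*(-10)) + (16557 + 20002)) = √((-385 + 100 - 930) + 36559) = √(-1215 + 36559) = √35344 = 188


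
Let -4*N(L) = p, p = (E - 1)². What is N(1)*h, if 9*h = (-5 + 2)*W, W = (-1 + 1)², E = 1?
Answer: 0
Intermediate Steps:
W = 0 (W = 0² = 0)
p = 0 (p = (1 - 1)² = 0² = 0)
N(L) = 0 (N(L) = -¼*0 = 0)
h = 0 (h = ((-5 + 2)*0)/9 = (-3*0)/9 = (⅑)*0 = 0)
N(1)*h = 0*0 = 0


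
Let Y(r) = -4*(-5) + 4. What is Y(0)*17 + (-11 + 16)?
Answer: 413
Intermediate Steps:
Y(r) = 24 (Y(r) = 20 + 4 = 24)
Y(0)*17 + (-11 + 16) = 24*17 + (-11 + 16) = 408 + 5 = 413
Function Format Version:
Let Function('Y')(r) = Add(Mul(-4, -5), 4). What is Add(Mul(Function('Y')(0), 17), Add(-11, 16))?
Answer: 413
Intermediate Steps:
Function('Y')(r) = 24 (Function('Y')(r) = Add(20, 4) = 24)
Add(Mul(Function('Y')(0), 17), Add(-11, 16)) = Add(Mul(24, 17), Add(-11, 16)) = Add(408, 5) = 413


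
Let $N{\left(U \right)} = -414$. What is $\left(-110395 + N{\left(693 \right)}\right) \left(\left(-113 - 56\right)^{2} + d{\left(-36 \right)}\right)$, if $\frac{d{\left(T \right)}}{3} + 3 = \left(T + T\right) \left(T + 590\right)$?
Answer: $10096029608$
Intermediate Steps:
$d{\left(T \right)} = -9 + 6 T \left(590 + T\right)$ ($d{\left(T \right)} = -9 + 3 \left(T + T\right) \left(T + 590\right) = -9 + 3 \cdot 2 T \left(590 + T\right) = -9 + 6 T \left(590 + T\right)$)
$\left(-110395 + N{\left(693 \right)}\right) \left(\left(-113 - 56\right)^{2} + d{\left(-36 \right)}\right) = \left(-110395 - 414\right) \left(\left(-113 - 56\right)^{2} + \left(-9 + 6 \left(-36\right)^{2} + 3540 \left(-36\right)\right)\right) = - 110809 \left(\left(-169\right)^{2} - 119673\right) = - 110809 \left(28561 - 119673\right) = \left(-110809\right) \left(-91112\right) = 10096029608$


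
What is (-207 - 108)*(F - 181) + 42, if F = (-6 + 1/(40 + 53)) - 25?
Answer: 2071377/31 ≈ 66819.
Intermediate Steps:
F = -2882/93 (F = (-6 + 1/93) - 25 = -557/93 - 25 = -2882/93 ≈ -30.989)
(-207 - 108)*(F - 181) + 42 = (-207 - 108)*(-2882/93 - 181) + 42 = -315*(-19715/93) + 42 = 2070075/31 + 42 = 2071377/31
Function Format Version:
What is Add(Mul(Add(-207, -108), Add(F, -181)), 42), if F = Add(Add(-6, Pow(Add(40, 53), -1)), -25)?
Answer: Rational(2071377, 31) ≈ 66819.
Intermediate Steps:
F = Rational(-2882, 93) (F = Add(Add(-6, Pow(93, -1)), -25) = Add(Add(-6, Rational(1, 93)), -25) = Add(Rational(-557, 93), -25) = Rational(-2882, 93) ≈ -30.989)
Add(Mul(Add(-207, -108), Add(F, -181)), 42) = Add(Mul(Add(-207, -108), Add(Rational(-2882, 93), -181)), 42) = Add(Mul(-315, Rational(-19715, 93)), 42) = Add(Rational(2070075, 31), 42) = Rational(2071377, 31)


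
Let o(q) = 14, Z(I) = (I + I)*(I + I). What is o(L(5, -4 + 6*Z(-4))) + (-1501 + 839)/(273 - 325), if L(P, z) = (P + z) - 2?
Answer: 695/26 ≈ 26.731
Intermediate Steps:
Z(I) = 4*I**2 (Z(I) = (2*I)*(2*I) = 4*I**2)
L(P, z) = -2 + P + z
o(L(5, -4 + 6*Z(-4))) + (-1501 + 839)/(273 - 325) = 14 + (-1501 + 839)/(273 - 325) = 14 - 662/(-52) = 14 - 662*(-1/52) = 14 + 331/26 = 695/26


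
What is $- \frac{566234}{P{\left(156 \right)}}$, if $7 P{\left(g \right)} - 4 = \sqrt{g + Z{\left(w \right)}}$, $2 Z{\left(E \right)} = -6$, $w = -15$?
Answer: $\frac{15854552}{137} - \frac{11890914 \sqrt{17}}{137} \approx -2.4214 \cdot 10^{5}$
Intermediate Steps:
$Z{\left(E \right)} = -3$ ($Z{\left(E \right)} = \frac{1}{2} \left(-6\right) = -3$)
$P{\left(g \right)} = \frac{4}{7} + \frac{\sqrt{-3 + g}}{7}$ ($P{\left(g \right)} = \frac{4}{7} + \frac{\sqrt{g - 3}}{7} = \frac{4}{7} + \frac{\sqrt{-3 + g}}{7}$)
$- \frac{566234}{P{\left(156 \right)}} = - \frac{566234}{\frac{4}{7} + \frac{\sqrt{-3 + 156}}{7}} = - \frac{566234}{\frac{4}{7} + \frac{\sqrt{153}}{7}} = - \frac{566234}{\frac{4}{7} + \frac{3 \sqrt{17}}{7}}$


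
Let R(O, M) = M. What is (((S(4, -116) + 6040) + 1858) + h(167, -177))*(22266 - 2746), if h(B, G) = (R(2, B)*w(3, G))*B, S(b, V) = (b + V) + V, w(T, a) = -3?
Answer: -1483461440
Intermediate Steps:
S(b, V) = b + 2*V (S(b, V) = (V + b) + V = b + 2*V)
h(B, G) = -3*B**2 (h(B, G) = (B*(-3))*B = (-3*B)*B = -3*B**2)
(((S(4, -116) + 6040) + 1858) + h(167, -177))*(22266 - 2746) = ((((4 + 2*(-116)) + 6040) + 1858) - 3*167**2)*(22266 - 2746) = ((((4 - 232) + 6040) + 1858) - 3*27889)*19520 = (((-228 + 6040) + 1858) - 83667)*19520 = ((5812 + 1858) - 83667)*19520 = (7670 - 83667)*19520 = -75997*19520 = -1483461440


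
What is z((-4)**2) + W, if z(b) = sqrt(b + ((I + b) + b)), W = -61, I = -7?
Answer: -61 + sqrt(41) ≈ -54.597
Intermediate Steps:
z(b) = sqrt(-7 + 3*b) (z(b) = sqrt(b + ((-7 + b) + b)) = sqrt(b + (-7 + 2*b)) = sqrt(-7 + 3*b))
z((-4)**2) + W = sqrt(-7 + 3*(-4)**2) - 61 = sqrt(-7 + 3*16) - 61 = sqrt(-7 + 48) - 61 = sqrt(41) - 61 = -61 + sqrt(41)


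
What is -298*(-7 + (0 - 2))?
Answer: 2682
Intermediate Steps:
-298*(-7 + (0 - 2)) = -298*(-7 - 2) = -298*(-9) = 2682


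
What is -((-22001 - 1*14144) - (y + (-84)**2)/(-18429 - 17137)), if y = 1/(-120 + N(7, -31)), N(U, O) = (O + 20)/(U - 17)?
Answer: 764245215328/21143987 ≈ 36145.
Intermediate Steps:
N(U, O) = (20 + O)/(-17 + U)
y = -10/1189 (y = 1/(-120 + (20 - 31)/(-17 + 7)) = 1/(-120 - 11/(-10)) = 1/(-120 - 1/10*(-11)) = 1/(-120 + 11/10) = 1/(-1189/10) = -10/1189 ≈ -0.0084104)
-((-22001 - 1*14144) - (y + (-84)**2)/(-18429 - 17137)) = -((-22001 - 1*14144) - (-10/1189 + (-84)**2)/(-18429 - 17137)) = -((-22001 - 14144) - (-10/1189 + 7056)/(-35566)) = -(-36145 - 8389574*(-1)/(1189*35566)) = -(-36145 - 1*(-4194787/21143987)) = -(-36145 + 4194787/21143987) = -1*(-764245215328/21143987) = 764245215328/21143987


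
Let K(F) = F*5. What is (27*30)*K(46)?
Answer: 186300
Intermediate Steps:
K(F) = 5*F
(27*30)*K(46) = (27*30)*(5*46) = 810*230 = 186300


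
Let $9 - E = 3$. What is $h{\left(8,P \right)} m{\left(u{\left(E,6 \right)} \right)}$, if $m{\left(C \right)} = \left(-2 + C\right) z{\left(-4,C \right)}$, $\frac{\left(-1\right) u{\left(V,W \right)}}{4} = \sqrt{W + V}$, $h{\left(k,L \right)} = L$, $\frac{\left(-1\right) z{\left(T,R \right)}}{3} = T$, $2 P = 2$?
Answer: $-24 - 96 \sqrt{3} \approx -190.28$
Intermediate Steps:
$P = 1$ ($P = \frac{1}{2} \cdot 2 = 1$)
$z{\left(T,R \right)} = - 3 T$
$E = 6$ ($E = 9 - 3 = 6$)
$u{\left(V,W \right)} = - 4 \sqrt{V + W}$ ($u{\left(V,W \right)} = - 4 \sqrt{W + V} = - 4 \sqrt{V + W}$)
$m{\left(C \right)} = -24 + 12 C$ ($m{\left(C \right)} = \left(-2 + C\right) \left(\left(-3\right) \left(-4\right)\right) = \left(-2 + C\right) 12 = -24 + 12 C$)
$h{\left(8,P \right)} m{\left(u{\left(E,6 \right)} \right)} = 1 \left(-24 + 12 \left(- 4 \sqrt{6 + 6}\right)\right) = 1 \left(-24 + 12 \left(- 4 \sqrt{12}\right)\right) = 1 \left(-24 + 12 \left(- 4 \cdot 2 \sqrt{3}\right)\right) = 1 \left(-24 + 12 \left(- 8 \sqrt{3}\right)\right) = 1 \left(-24 - 96 \sqrt{3}\right) = -24 - 96 \sqrt{3}$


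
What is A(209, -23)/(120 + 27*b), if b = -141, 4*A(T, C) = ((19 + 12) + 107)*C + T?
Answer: 2965/14748 ≈ 0.20104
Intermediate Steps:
A(T, C) = T/4 + 69*C/2 (A(T, C) = (((19 + 12) + 107)*C + T)/4 = ((31 + 107)*C + T)/4 = (138*C + T)/4 = (T + 138*C)/4 = T/4 + 69*C/2)
A(209, -23)/(120 + 27*b) = ((1/4)*209 + (69/2)*(-23))/(120 + 27*(-141)) = (209/4 - 1587/2)/(120 - 3807) = -2965/4/(-3687) = -2965/4*(-1/3687) = 2965/14748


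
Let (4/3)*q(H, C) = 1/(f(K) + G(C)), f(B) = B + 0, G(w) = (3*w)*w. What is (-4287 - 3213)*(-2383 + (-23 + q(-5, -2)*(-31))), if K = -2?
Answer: 36124875/2 ≈ 1.8062e+7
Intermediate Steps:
G(w) = 3*w²
f(B) = B
q(H, C) = 3/(4*(-2 + 3*C²))
(-4287 - 3213)*(-2383 + (-23 + q(-5, -2)*(-31))) = (-4287 - 3213)*(-2383 + (-23 + (3/(4*(-2 + 3*(-2)²)))*(-31))) = -7500*(-2383 + (-23 + (3/(4*(-2 + 3*4)))*(-31))) = -7500*(-2383 + (-23 + (3/(4*(-2 + 12)))*(-31))) = -7500*(-2383 + (-23 + ((¾)/10)*(-31))) = -7500*(-2383 + (-23 + ((¾)*(⅒))*(-31))) = -7500*(-2383 + (-23 + (3/40)*(-31))) = -7500*(-2383 + (-23 - 93/40)) = -7500*(-2383 - 1013/40) = -7500*(-96333/40) = 36124875/2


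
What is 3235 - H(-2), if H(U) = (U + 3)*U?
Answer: 3237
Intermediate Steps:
H(U) = U*(3 + U) (H(U) = (3 + U)*U = U*(3 + U))
3235 - H(-2) = 3235 - (-2)*(3 - 2) = 3235 - (-2) = 3235 - 1*(-2) = 3235 + 2 = 3237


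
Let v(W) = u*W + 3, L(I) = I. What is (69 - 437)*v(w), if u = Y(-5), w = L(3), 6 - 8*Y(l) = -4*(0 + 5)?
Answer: -4692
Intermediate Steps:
Y(l) = 13/4 (Y(l) = 3/4 - (-1)*(0 + 5)/2 = 3/4 - (-1)*5/2 = 3/4 - 1/8*(-20) = 3/4 + 5/2 = 13/4)
w = 3
u = 13/4 ≈ 3.2500
v(W) = 3 + 13*W/4 (v(W) = 13*W/4 + 3 = 3 + 13*W/4)
(69 - 437)*v(w) = (69 - 437)*(3 + (13/4)*3) = -368*(3 + 39/4) = -368*51/4 = -4692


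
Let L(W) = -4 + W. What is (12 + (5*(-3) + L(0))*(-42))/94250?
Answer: 81/9425 ≈ 0.0085942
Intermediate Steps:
(12 + (5*(-3) + L(0))*(-42))/94250 = (12 + (5*(-3) + (-4 + 0))*(-42))/94250 = (12 + (-15 - 4)*(-42))*(1/94250) = (12 - 19*(-42))*(1/94250) = (12 + 798)*(1/94250) = 810*(1/94250) = 81/9425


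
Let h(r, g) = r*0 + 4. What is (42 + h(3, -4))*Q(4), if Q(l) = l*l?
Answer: 736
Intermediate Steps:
h(r, g) = 4 (h(r, g) = 0 + 4 = 4)
Q(l) = l²
(42 + h(3, -4))*Q(4) = (42 + 4)*4² = 46*16 = 736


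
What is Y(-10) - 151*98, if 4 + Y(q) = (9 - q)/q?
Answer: -148039/10 ≈ -14804.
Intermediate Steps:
Y(q) = -4 + (9 - q)/q
Y(-10) - 151*98 = (-5 + 9/(-10)) - 151*98 = (-5 + 9*(-⅒)) - 14798 = (-5 - 9/10) - 14798 = -59/10 - 14798 = -148039/10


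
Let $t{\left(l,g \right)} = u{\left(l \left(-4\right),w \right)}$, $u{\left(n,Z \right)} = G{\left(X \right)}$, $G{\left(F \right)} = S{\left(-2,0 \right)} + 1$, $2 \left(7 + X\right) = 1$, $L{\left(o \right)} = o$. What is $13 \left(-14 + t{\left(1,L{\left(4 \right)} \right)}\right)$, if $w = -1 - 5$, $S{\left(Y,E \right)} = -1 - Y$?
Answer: $-156$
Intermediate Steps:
$X = - \frac{13}{2}$ ($X = -7 + \frac{1}{2} \cdot 1 = -7 + \frac{1}{2} = - \frac{13}{2} \approx -6.5$)
$w = -6$ ($w = -1 - 5 = -6$)
$G{\left(F \right)} = 2$ ($G{\left(F \right)} = \left(-1 - -2\right) + 1 = \left(-1 + 2\right) + 1 = 1 + 1 = 2$)
$u{\left(n,Z \right)} = 2$
$t{\left(l,g \right)} = 2$
$13 \left(-14 + t{\left(1,L{\left(4 \right)} \right)}\right) = 13 \left(-14 + 2\right) = 13 \left(-12\right) = -156$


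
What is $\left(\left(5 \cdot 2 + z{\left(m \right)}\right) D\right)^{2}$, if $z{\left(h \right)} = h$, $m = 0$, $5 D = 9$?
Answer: $324$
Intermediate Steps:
$D = \frac{9}{5}$ ($D = \frac{1}{5} \cdot 9 = \frac{9}{5} \approx 1.8$)
$\left(\left(5 \cdot 2 + z{\left(m \right)}\right) D\right)^{2} = \left(\left(5 \cdot 2 + 0\right) \frac{9}{5}\right)^{2} = \left(\left(10 + 0\right) \frac{9}{5}\right)^{2} = \left(10 \cdot \frac{9}{5}\right)^{2} = 18^{2} = 324$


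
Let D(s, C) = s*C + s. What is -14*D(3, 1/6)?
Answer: -49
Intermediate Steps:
D(s, C) = s + C*s (D(s, C) = C*s + s = s + C*s)
-14*D(3, 1/6) = -42*(1 + 1/6) = -42*7/6 = -14*7/2 = -49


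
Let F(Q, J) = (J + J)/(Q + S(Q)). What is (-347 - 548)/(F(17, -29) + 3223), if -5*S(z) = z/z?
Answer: -37590/135221 ≈ -0.27799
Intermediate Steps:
S(z) = -1/5 (S(z) = -z/(5*z) = -1/5*1 = -1/5)
F(Q, J) = 2*J/(-1/5 + Q) (F(Q, J) = (J + J)/(Q - 1/5) = (2*J)/(-1/5 + Q) = 2*J/(-1/5 + Q))
(-347 - 548)/(F(17, -29) + 3223) = (-347 - 548)/(10*(-29)/(-1 + 5*17) + 3223) = -895/(10*(-29)/(-1 + 85) + 3223) = -895/(10*(-29)/84 + 3223) = -895/(10*(-29)*(1/84) + 3223) = -895/(-145/42 + 3223) = -895/135221/42 = -895*42/135221 = -37590/135221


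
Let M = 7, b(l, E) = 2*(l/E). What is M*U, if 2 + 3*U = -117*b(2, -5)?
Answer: 3206/15 ≈ 213.73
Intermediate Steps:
b(l, E) = 2*l/E
U = 458/15 (U = -2/3 + (-234*2/(-5))/3 = -2/3 + (-234*2*(-1)/5)/3 = -2/3 + (-117*(-4/5))/3 = -2/3 + (1/3)*(468/5) = -2/3 + 156/5 = 458/15 ≈ 30.533)
M*U = 7*(458/15) = 3206/15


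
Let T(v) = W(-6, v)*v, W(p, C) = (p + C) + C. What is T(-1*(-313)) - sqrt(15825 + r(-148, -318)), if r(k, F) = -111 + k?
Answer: 194060 - sqrt(15566) ≈ 1.9394e+5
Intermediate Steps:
W(p, C) = p + 2*C (W(p, C) = (C + p) + C = p + 2*C)
T(v) = v*(-6 + 2*v) (T(v) = (-6 + 2*v)*v = v*(-6 + 2*v))
T(-1*(-313)) - sqrt(15825 + r(-148, -318)) = 2*(-1*(-313))*(-3 - 1*(-313)) - sqrt(15825 + (-111 - 148)) = 2*313*(-3 + 313) - sqrt(15825 - 259) = 2*313*310 - sqrt(15566) = 194060 - sqrt(15566)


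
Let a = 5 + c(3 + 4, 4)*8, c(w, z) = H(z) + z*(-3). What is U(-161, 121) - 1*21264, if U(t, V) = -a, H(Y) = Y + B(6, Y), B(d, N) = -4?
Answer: -21173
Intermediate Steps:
H(Y) = -4 + Y (H(Y) = Y - 4 = -4 + Y)
c(w, z) = -4 - 2*z (c(w, z) = (-4 + z) + z*(-3) = (-4 + z) - 3*z = -4 - 2*z)
a = -91 (a = 5 + (-4 - 2*4)*8 = 5 + (-4 - 8)*8 = 5 - 12*8 = 5 - 96 = -91)
U(t, V) = 91 (U(t, V) = -1*(-91) = 91)
U(-161, 121) - 1*21264 = 91 - 1*21264 = 91 - 21264 = -21173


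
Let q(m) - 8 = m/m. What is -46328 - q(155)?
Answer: -46337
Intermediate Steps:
q(m) = 9 (q(m) = 8 + m/m = 8 + 1 = 9)
-46328 - q(155) = -46328 - 1*9 = -46328 - 9 = -46337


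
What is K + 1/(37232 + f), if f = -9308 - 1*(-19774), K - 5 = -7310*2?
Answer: -697106269/47698 ≈ -14615.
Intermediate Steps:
K = -14615 (K = 5 - 7310*2 = 5 - 14620 = -14615)
f = 10466 (f = -9308 + 19774 = 10466)
K + 1/(37232 + f) = -14615 + 1/(37232 + 10466) = -14615 + 1/47698 = -697106269/47698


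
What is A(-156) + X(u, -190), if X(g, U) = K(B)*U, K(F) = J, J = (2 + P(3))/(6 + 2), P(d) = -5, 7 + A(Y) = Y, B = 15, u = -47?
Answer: -367/4 ≈ -91.750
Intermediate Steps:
A(Y) = -7 + Y
J = -3/8 (J = (2 - 5)/(6 + 2) = -3/8 ≈ -0.37500)
K(F) = -3/8
X(g, U) = -3*U/8
A(-156) + X(u, -190) = (-7 - 156) - 3/8*(-190) = -163 + 285/4 = -367/4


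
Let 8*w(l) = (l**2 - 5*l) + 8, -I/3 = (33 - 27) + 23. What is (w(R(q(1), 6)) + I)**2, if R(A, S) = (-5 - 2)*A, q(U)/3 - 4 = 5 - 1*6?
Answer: 808201/4 ≈ 2.0205e+5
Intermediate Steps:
q(U) = 9 (q(U) = 12 + 3*(5 - 1*6) = 12 + 3*(5 - 6) = 12 + 3*(-1) = 12 - 3 = 9)
I = -87 (I = -3*((33 - 27) + 23) = -3*(6 + 23) = -3*29 = -87)
R(A, S) = -7*A
w(l) = 1 - 5*l/8 + l**2/8 (w(l) = ((l**2 - 5*l) + 8)/8 = (8 + l**2 - 5*l)/8 = 1 - 5*l/8 + l**2/8)
(w(R(q(1), 6)) + I)**2 = ((1 - (-35)*9/8 + (-7*9)**2/8) - 87)**2 = ((1 - 5/8*(-63) + (1/8)*(-63)**2) - 87)**2 = ((1 + 315/8 + (1/8)*3969) - 87)**2 = ((1 + 315/8 + 3969/8) - 87)**2 = (1073/2 - 87)**2 = (899/2)**2 = 808201/4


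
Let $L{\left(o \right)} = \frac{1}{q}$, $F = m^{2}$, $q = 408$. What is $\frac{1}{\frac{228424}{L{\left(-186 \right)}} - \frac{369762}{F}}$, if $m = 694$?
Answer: $\frac{240818}{22443513034575} \approx 1.073 \cdot 10^{-8}$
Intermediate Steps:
$F = 481636$ ($F = 694^{2} = 481636$)
$L{\left(o \right)} = \frac{1}{408}$
$\frac{1}{\frac{228424}{L{\left(-186 \right)}} - \frac{369762}{F}} = \frac{1}{228424 \frac{1}{\frac{1}{408}} - \frac{369762}{481636}} = \frac{1}{228424 \cdot 408 - \frac{184881}{240818}} = \frac{1}{93196992 - \frac{184881}{240818}} = \frac{1}{\frac{22443513034575}{240818}} = \frac{240818}{22443513034575}$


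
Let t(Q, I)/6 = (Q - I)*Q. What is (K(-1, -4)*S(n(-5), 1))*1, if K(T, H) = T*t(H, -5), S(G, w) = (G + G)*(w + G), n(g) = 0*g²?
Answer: 0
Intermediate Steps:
t(Q, I) = 6*Q*(Q - I) (t(Q, I) = 6*((Q - I)*Q) = 6*(Q*(Q - I)) = 6*Q*(Q - I))
n(g) = 0
S(G, w) = 2*G*(G + w) (S(G, w) = (2*G)*(G + w) = 2*G*(G + w))
K(T, H) = 6*H*T*(5 + H) (K(T, H) = T*(6*H*(H - 1*(-5))) = T*(6*H*(H + 5)) = T*(6*H*(5 + H)) = 6*H*T*(5 + H))
(K(-1, -4)*S(n(-5), 1))*1 = ((6*(-4)*(-1)*(5 - 4))*(2*0*(0 + 1)))*1 = ((6*(-4)*(-1)*1)*(2*0*1))*1 = (24*0)*1 = 0*1 = 0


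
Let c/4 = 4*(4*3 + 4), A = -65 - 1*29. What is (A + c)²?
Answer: 26244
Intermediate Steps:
A = -94 (A = -65 - 29 = -94)
c = 256 (c = 4*(4*(4*3 + 4)) = 4*(4*(12 + 4)) = 4*(4*16) = 4*64 = 256)
(A + c)² = (-94 + 256)² = 162² = 26244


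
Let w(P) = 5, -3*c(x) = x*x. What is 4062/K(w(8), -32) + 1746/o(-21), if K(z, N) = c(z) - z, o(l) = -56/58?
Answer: -295821/140 ≈ -2113.0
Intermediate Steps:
o(l) = -28/29 (o(l) = -56*1/58 = -28/29)
c(x) = -x**2/3 (c(x) = -x*x/3 = -x**2/3)
K(z, N) = -z - z**2/3 (K(z, N) = -z**2/3 - z = -z - z**2/3)
4062/K(w(8), -32) + 1746/o(-21) = 4062/(((1/3)*5*(-3 - 1*5))) + 1746/(-28/29) = 4062/(((1/3)*5*(-3 - 5))) + 1746*(-29/28) = 4062/(((1/3)*5*(-8))) - 25317/14 = 4062/(-40/3) - 25317/14 = 4062*(-3/40) - 25317/14 = -6093/20 - 25317/14 = -295821/140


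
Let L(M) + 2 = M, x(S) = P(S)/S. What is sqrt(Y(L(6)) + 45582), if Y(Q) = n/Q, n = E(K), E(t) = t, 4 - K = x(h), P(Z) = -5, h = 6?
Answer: sqrt(6563982)/12 ≈ 213.50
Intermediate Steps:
x(S) = -5/S
L(M) = -2 + M
K = 29/6 (K = 4 - (-5)/6 = 4 - 1*(-5/6) = 4 + 5/6 = 29/6 ≈ 4.8333)
n = 29/6 ≈ 4.8333
Y(Q) = 29/(6*Q)
sqrt(Y(L(6)) + 45582) = sqrt(29/(6*(-2 + 6)) + 45582) = sqrt((29/6)/4 + 45582) = sqrt((29/6)*(1/4) + 45582) = sqrt(29/24 + 45582) = sqrt(1093997/24) = sqrt(6563982)/12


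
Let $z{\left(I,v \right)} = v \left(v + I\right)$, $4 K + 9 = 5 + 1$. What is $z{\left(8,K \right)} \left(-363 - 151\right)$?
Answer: $\frac{22359}{8} \approx 2794.9$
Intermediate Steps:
$K = - \frac{3}{4}$ ($K = - \frac{9}{4} + \frac{5 + 1}{4} = - \frac{9}{4} + \frac{1}{4} \cdot 6 = - \frac{9}{4} + \frac{3}{2} = - \frac{3}{4} \approx -0.75$)
$z{\left(I,v \right)} = v \left(I + v\right)$
$z{\left(8,K \right)} \left(-363 - 151\right) = - \frac{3 \left(8 - \frac{3}{4}\right)}{4} \left(-363 - 151\right) = \left(- \frac{3}{4}\right) \frac{29}{4} \left(-514\right) = \left(- \frac{87}{16}\right) \left(-514\right) = \frac{22359}{8}$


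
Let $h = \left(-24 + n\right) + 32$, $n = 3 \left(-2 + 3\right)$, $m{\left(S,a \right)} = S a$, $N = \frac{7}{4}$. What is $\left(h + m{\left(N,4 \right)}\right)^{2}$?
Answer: $324$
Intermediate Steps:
$N = \frac{7}{4}$ ($N = 7 \cdot \frac{1}{4} = \frac{7}{4} \approx 1.75$)
$n = 3$ ($n = 3 \cdot 1 = 3$)
$h = 11$ ($h = \left(-24 + 3\right) + 32 = -21 + 32 = 11$)
$\left(h + m{\left(N,4 \right)}\right)^{2} = \left(11 + \frac{7}{4} \cdot 4\right)^{2} = \left(11 + 7\right)^{2} = 18^{2} = 324$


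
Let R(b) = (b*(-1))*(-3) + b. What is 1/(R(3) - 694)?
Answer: -1/682 ≈ -0.0014663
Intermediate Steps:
R(b) = 4*b (R(b) = -b*(-3) + b = 3*b + b = 4*b)
1/(R(3) - 694) = 1/(4*3 - 694) = 1/(12 - 694) = 1/(-682) = -1/682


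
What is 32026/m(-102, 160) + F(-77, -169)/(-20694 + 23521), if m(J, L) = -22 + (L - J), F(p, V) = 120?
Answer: 45283151/339240 ≈ 133.48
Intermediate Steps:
m(J, L) = -22 + L - J
32026/m(-102, 160) + F(-77, -169)/(-20694 + 23521) = 32026/(-22 + 160 - 1*(-102)) + 120/(-20694 + 23521) = 32026/(-22 + 160 + 102) + 120/2827 = 32026/240 + 120*(1/2827) = 32026*(1/240) + 120/2827 = 16013/120 + 120/2827 = 45283151/339240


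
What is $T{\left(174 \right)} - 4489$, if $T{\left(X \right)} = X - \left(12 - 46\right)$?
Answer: $-4281$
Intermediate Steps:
$T{\left(X \right)} = 34 + X$ ($T{\left(X \right)} = X - \left(12 - 46\right) = X - -34 = X + 34 = 34 + X$)
$T{\left(174 \right)} - 4489 = \left(34 + 174\right) - 4489 = 208 - 4489 = -4281$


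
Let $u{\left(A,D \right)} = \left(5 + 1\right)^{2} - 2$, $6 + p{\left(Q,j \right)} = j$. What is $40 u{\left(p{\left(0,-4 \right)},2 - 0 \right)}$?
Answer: $1360$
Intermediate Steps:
$p{\left(Q,j \right)} = -6 + j$
$u{\left(A,D \right)} = 34$ ($u{\left(A,D \right)} = 6^{2} - 2 = 36 - 2 = 34$)
$40 u{\left(p{\left(0,-4 \right)},2 - 0 \right)} = 40 \cdot 34 = 1360$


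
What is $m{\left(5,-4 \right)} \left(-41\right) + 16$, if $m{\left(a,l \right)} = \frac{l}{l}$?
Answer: $-25$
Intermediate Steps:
$m{\left(a,l \right)} = 1$
$m{\left(5,-4 \right)} \left(-41\right) + 16 = 1 \left(-41\right) + 16 = -41 + 16 = -25$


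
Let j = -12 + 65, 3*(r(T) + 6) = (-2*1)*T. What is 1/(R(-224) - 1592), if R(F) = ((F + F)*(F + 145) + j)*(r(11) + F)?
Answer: -1/8413872 ≈ -1.1885e-7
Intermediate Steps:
r(T) = -6 - 2*T/3 (r(T) = -6 + ((-2*1)*T)/3 = -6 + (-2*T)/3 = -6 - 2*T/3)
j = 53
R(F) = (53 + 2*F*(145 + F))*(-40/3 + F) (R(F) = ((F + F)*(F + 145) + 53)*((-6 - ⅔*11) + F) = ((2*F)*(145 + F) + 53)*((-6 - 22/3) + F) = (2*F*(145 + F) + 53)*(-40/3 + F) = (53 + 2*F*(145 + F))*(-40/3 + F))
1/(R(-224) - 1592) = 1/((-2120/3 + 2*(-224)³ - 11441/3*(-224) + (790/3)*(-224)²) - 1592) = 1/((-2120/3 + 2*(-11239424) + 2562784/3 + (790/3)*50176) - 1592) = 1/((-2120/3 - 22478848 + 2562784/3 + 39639040/3) - 1592) = 1/(-8412280 - 1592) = 1/(-8413872) = -1/8413872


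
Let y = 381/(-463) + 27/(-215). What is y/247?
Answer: -94416/24587615 ≈ -0.0038400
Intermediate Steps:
y = -94416/99545 (y = 381*(-1/463) + 27*(-1/215) = -381/463 - 27/215 = -94416/99545 ≈ -0.94848)
y/247 = -94416/99545/247 = -94416/99545*1/247 = -94416/24587615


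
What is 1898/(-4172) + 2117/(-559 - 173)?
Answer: -2555365/763476 ≈ -3.3470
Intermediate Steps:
1898/(-4172) + 2117/(-559 - 173) = 1898*(-1/4172) + 2117/(-732) = -949/2086 + 2117*(-1/732) = -949/2086 - 2117/732 = -2555365/763476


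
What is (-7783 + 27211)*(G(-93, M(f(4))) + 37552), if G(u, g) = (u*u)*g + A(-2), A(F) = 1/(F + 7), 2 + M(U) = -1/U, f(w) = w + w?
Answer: 3724945011/10 ≈ 3.7249e+8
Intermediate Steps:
f(w) = 2*w
M(U) = -2 - 1/U
A(F) = 1/(7 + F)
G(u, g) = ⅕ + g*u² (G(u, g) = (u*u)*g + 1/(7 - 2) = u²*g + 1/5 = g*u² + ⅕ = ⅕ + g*u²)
(-7783 + 27211)*(G(-93, M(f(4))) + 37552) = (-7783 + 27211)*((⅕ + (-2 - 1/(2*4))*(-93)²) + 37552) = 19428*((⅕ + (-2 - 1/8)*8649) + 37552) = 19428*((⅕ + (-2 - 1*⅛)*8649) + 37552) = 19428*((⅕ + (-2 - ⅛)*8649) + 37552) = 19428*((⅕ - 17/8*8649) + 37552) = 19428*((⅕ - 147033/8) + 37552) = 19428*(-735157/40 + 37552) = 19428*(766923/40) = 3724945011/10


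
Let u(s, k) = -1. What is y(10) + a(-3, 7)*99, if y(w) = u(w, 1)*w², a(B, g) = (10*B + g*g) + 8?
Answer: 2573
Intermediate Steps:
a(B, g) = 8 + g² + 10*B (a(B, g) = (10*B + g²) + 8 = (g² + 10*B) + 8 = 8 + g² + 10*B)
y(w) = -w²
y(10) + a(-3, 7)*99 = -1*10² + (8 + 7² + 10*(-3))*99 = -1*100 + (8 + 49 - 30)*99 = -100 + 27*99 = -100 + 2673 = 2573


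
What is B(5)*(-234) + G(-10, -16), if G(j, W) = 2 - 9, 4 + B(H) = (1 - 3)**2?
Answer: -7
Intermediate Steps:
B(H) = 0 (B(H) = -4 + (1 - 3)**2 = -4 + (-2)**2 = -4 + 4 = 0)
G(j, W) = -7
B(5)*(-234) + G(-10, -16) = 0*(-234) - 7 = 0 - 7 = -7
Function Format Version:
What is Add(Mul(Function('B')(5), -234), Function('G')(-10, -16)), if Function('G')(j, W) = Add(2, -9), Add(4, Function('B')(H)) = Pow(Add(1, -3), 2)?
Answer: -7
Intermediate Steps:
Function('B')(H) = 0 (Function('B')(H) = Add(-4, Pow(Add(1, -3), 2)) = Add(-4, Pow(-2, 2)) = Add(-4, 4) = 0)
Function('G')(j, W) = -7
Add(Mul(Function('B')(5), -234), Function('G')(-10, -16)) = Add(Mul(0, -234), -7) = Add(0, -7) = -7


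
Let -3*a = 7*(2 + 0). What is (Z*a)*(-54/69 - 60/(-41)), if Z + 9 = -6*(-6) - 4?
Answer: -2996/41 ≈ -73.073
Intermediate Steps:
Z = 23 (Z = -9 + (-6*(-6) - 4) = -9 + (36 - 4) = -9 + 32 = 23)
a = -14/3 (a = -7*(2 + 0)/3 = -7*2/3 = -⅓*14 = -14/3 ≈ -4.6667)
(Z*a)*(-54/69 - 60/(-41)) = (23*(-14/3))*(-54/69 - 60/(-41)) = -322*(-54*1/69 - 60*(-1/41))/3 = -322*(-18/23 + 60/41)/3 = -322/3*642/943 = -2996/41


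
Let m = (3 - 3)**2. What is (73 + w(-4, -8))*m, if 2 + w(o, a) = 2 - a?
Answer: 0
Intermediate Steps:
w(o, a) = -a (w(o, a) = -2 + (2 - a) = -a)
m = 0 (m = 0**2 = 0)
(73 + w(-4, -8))*m = (73 - 1*(-8))*0 = (73 + 8)*0 = 81*0 = 0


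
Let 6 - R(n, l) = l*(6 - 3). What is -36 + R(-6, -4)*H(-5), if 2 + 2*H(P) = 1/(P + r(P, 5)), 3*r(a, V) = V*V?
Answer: -513/10 ≈ -51.300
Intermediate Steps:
r(a, V) = V**2/3 (r(a, V) = (V*V)/3 = V**2/3)
R(n, l) = 6 - 3*l (R(n, l) = 6 - l*(6 - 3) = 6 - l*3 = 6 - 3*l)
H(P) = -1 + 1/(2*(25/3 + P)) (H(P) = -1 + 1/(2*(P + (1/3)*5**2)) = -1 + 1/(2*(P + (1/3)*25)) = -1 + 1/(2*(P + 25/3)) = -1 + 1/(2*(25/3 + P)))
-36 + R(-6, -4)*H(-5) = -36 + (6 - 3*(-4))*((-47 - 6*(-5))/(2*(25 + 3*(-5)))) = -36 + (6 + 12)*((-47 + 30)/(2*(25 - 15))) = -36 + 18*((1/2)*(-17)/10) = -36 + 18*((1/2)*(1/10)*(-17)) = -36 + 18*(-17/20) = -36 - 153/10 = -513/10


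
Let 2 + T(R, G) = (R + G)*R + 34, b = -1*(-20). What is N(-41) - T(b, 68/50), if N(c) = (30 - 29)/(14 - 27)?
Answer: -29853/65 ≈ -459.28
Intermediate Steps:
b = 20
N(c) = -1/13 (N(c) = 1/(-13) = 1*(-1/13) = -1/13)
T(R, G) = 32 + R*(G + R) (T(R, G) = -2 + ((R + G)*R + 34) = -2 + ((G + R)*R + 34) = -2 + (R*(G + R) + 34) = -2 + (34 + R*(G + R)) = 32 + R*(G + R))
N(-41) - T(b, 68/50) = -1/13 - (32 + 20² + (68/50)*20) = -1/13 - (32 + 400 + (68*(1/50))*20) = -1/13 - (32 + 400 + (34/25)*20) = -1/13 - (32 + 400 + 136/5) = -1/13 - 1*2296/5 = -1/13 - 2296/5 = -29853/65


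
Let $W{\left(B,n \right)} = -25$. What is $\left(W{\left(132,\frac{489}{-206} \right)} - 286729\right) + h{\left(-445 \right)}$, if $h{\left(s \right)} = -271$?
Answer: $-287025$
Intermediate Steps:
$\left(W{\left(132,\frac{489}{-206} \right)} - 286729\right) + h{\left(-445 \right)} = \left(-25 - 286729\right) - 271 = -286754 - 271 = -287025$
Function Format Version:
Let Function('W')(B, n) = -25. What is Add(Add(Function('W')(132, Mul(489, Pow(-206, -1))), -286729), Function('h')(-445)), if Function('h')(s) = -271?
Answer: -287025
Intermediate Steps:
Add(Add(Function('W')(132, Mul(489, Pow(-206, -1))), -286729), Function('h')(-445)) = Add(Add(-25, -286729), -271) = Add(-286754, -271) = -287025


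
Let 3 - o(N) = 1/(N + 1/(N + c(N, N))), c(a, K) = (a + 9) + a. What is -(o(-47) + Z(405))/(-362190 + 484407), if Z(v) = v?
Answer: -843924/252785495 ≈ -0.0033385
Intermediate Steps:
c(a, K) = 9 + 2*a (c(a, K) = (9 + a) + a = 9 + 2*a)
o(N) = 3 - 1/(N + 1/(9 + 3*N)) (o(N) = 3 - 1/(N + 1/(N + (9 + 2*N))) = 3 - 1/(N + 1/(9 + 3*N)))
-(o(-47) + Z(405))/(-362190 + 484407) = -(3*(-2 + 3*(-47)² + 8*(-47))/(1 + 3*(-47)² + 9*(-47)) + 405)/(-362190 + 484407) = -(3*(-2 + 3*2209 - 376)/(1 + 3*2209 - 423) + 405)/122217 = -(3*(-2 + 6627 - 376)/(1 + 6627 - 423) + 405)/122217 = -(3*6249/6205 + 405)/122217 = -(3*(1/6205)*6249 + 405)/122217 = -(18747/6205 + 405)/122217 = -2531772/(6205*122217) = -1*843924/252785495 = -843924/252785495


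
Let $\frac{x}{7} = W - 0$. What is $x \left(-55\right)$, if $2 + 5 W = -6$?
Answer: $616$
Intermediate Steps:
$W = - \frac{8}{5}$ ($W = - \frac{2}{5} + \frac{1}{5} \left(-6\right) = - \frac{2}{5} - \frac{6}{5} = - \frac{8}{5} \approx -1.6$)
$x = - \frac{56}{5}$ ($x = 7 \left(- \frac{8}{5} - 0\right) = 7 \left(- \frac{8}{5} + 0\right) = 7 \left(- \frac{8}{5}\right) = - \frac{56}{5} \approx -11.2$)
$x \left(-55\right) = \left(- \frac{56}{5}\right) \left(-55\right) = 616$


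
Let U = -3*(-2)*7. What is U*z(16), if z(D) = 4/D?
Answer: 21/2 ≈ 10.500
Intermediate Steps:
U = 42 (U = 6*7 = 42)
U*z(16) = 42*(4/16) = 42*(4*(1/16)) = 42*(1/4) = 21/2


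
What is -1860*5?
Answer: -9300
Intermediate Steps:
-1860*5 = -465*20 = -9300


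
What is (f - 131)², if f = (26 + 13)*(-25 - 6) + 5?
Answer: 1782225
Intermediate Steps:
f = -1204 (f = 39*(-31) + 5 = -1209 + 5 = -1204)
(f - 131)² = (-1204 - 131)² = (-1335)² = 1782225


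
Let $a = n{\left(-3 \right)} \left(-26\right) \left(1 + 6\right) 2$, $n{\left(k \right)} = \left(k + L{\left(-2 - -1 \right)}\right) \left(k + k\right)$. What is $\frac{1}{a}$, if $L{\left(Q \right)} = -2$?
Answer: $- \frac{1}{10920} \approx -9.1575 \cdot 10^{-5}$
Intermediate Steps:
$n{\left(k \right)} = 2 k \left(-2 + k\right)$ ($n{\left(k \right)} = \left(k - 2\right) \left(k + k\right) = \left(-2 + k\right) 2 k = 2 k \left(-2 + k\right)$)
$a = -10920$ ($a = 2 \left(-3\right) \left(-2 - 3\right) \left(-26\right) \left(1 + 6\right) 2 = 2 \left(-3\right) \left(-5\right) \left(-26\right) 7 \cdot 2 = 30 \left(-26\right) 14 = \left(-780\right) 14 = -10920$)
$\frac{1}{a} = \frac{1}{-10920} = - \frac{1}{10920}$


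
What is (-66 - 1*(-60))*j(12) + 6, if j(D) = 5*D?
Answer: -354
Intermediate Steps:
(-66 - 1*(-60))*j(12) + 6 = (-66 - 1*(-60))*(5*12) + 6 = (-66 + 60)*60 + 6 = -6*60 + 6 = -360 + 6 = -354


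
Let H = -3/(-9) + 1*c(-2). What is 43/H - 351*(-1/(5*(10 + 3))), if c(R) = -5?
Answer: -267/70 ≈ -3.8143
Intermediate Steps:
H = -14/3 (H = -3/(-9) + 1*(-5) = -3*(-⅑) - 5 = ⅓ - 5 = -14/3 ≈ -4.6667)
43/H - 351*(-1/(5*(10 + 3))) = 43/(-14/3) - 351*(-1/(5*(10 + 3))) = 43*(-3/14) - 351/(13*(-5)) = -129/14 - 351/(-65) = -129/14 - 351*(-1/65) = -129/14 + 27/5 = -267/70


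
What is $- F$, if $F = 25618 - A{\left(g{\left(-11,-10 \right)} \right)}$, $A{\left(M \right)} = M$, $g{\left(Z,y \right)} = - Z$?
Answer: $-25607$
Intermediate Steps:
$F = 25607$ ($F = 25618 - \left(-1\right) \left(-11\right) = 25618 - 11 = 25607$)
$- F = \left(-1\right) 25607 = -25607$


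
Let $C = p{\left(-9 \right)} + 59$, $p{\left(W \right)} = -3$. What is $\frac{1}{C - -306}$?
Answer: $\frac{1}{362} \approx 0.0027624$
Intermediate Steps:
$C = 56$ ($C = -3 + 59 = 56$)
$\frac{1}{C - -306} = \frac{1}{56 - -306} = \frac{1}{56 + 306} = \frac{1}{362}$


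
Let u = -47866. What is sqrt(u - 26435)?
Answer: I*sqrt(74301) ≈ 272.58*I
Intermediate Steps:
sqrt(u - 26435) = sqrt(-47866 - 26435) = sqrt(-74301) = I*sqrt(74301)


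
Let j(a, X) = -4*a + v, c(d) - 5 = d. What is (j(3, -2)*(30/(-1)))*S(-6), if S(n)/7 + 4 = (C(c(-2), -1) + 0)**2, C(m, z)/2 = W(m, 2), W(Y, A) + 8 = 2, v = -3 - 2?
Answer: 499800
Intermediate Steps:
v = -5
W(Y, A) = -6 (W(Y, A) = -8 + 2 = -6)
c(d) = 5 + d
j(a, X) = -5 - 4*a (j(a, X) = -4*a - 5 = -5 - 4*a)
C(m, z) = -12 (C(m, z) = 2*(-6) = -12)
S(n) = 980 (S(n) = -28 + 7*(-12 + 0)**2 = -28 + 7*(-12)**2 = -28 + 7*144 = -28 + 1008 = 980)
(j(3, -2)*(30/(-1)))*S(-6) = ((-5 - 4*3)*(30/(-1)))*980 = ((-5 - 12)*(30*(-1)))*980 = -17*(-30)*980 = 510*980 = 499800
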